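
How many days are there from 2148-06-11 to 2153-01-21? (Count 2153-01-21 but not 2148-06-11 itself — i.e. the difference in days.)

Jun 11, 2148 → Jun 11, 2149: 365 days.
Jun 11, 2149 → Jun 11, 2150: 365 days.
Jun 11, 2150 → Jun 11, 2151: 365 days.
Jun 11, 2151 → Jun 11, 2152: 366 days (Feb 29, 2152 is in that span).
Jun 11, 2152 → Jul 11, 2152: 30 days (June has 30).
Jul 11, 2152 → Aug 11, 2152: 31 days (July has 31).
Aug 11, 2152 → Sep 11, 2152: 31 days (August has 31).
Sep 11, 2152 → Oct 11, 2152: 30 days (September has 30).
Oct 11, 2152 → Nov 11, 2152: 31 days (October has 31).
Nov 11, 2152 → Dec 11, 2152: 30 days (November has 30).
Dec 11, 2152 → Jan 11, 2153: 31 days (December has 31).
Jan 11, 2153 → Jan 21, 2153: 10 days.
Total: 1685 days.

1685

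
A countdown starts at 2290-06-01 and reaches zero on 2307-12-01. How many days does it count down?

6391

Jun 1, 2290 → Jun 1, 2291: 365 days.
Jun 1, 2291 → Jun 1, 2292: 366 days (Feb 29, 2292 is in that span).
Jun 1, 2292 → Jun 1, 2293: 365 days.
Jun 1, 2293 → Jun 1, 2294: 365 days.
Jun 1, 2294 → Jun 1, 2295: 365 days.
Jun 1, 2295 → Jun 1, 2296: 366 days (Feb 29, 2296 is in that span).
Jun 1, 2296 → Jun 1, 2297: 365 days.
Jun 1, 2297 → Jun 1, 2298: 365 days.
Jun 1, 2298 → Jun 1, 2299: 365 days.
Jun 1, 2299 → Jun 1, 2300: 365 days.
Jun 1, 2300 → Jun 1, 2301: 365 days.
Jun 1, 2301 → Jun 1, 2302: 365 days.
Jun 1, 2302 → Jun 1, 2303: 365 days.
Jun 1, 2303 → Jun 1, 2304: 366 days (Feb 29, 2304 is in that span).
Jun 1, 2304 → Jun 1, 2305: 365 days.
Jun 1, 2305 → Jun 1, 2306: 365 days.
Jun 1, 2306 → Jun 1, 2307: 365 days.
Jun 1, 2307 → Jul 1, 2307: 30 days (June has 30).
Jul 1, 2307 → Aug 1, 2307: 31 days (July has 31).
Aug 1, 2307 → Sep 1, 2307: 31 days (August has 31).
Sep 1, 2307 → Oct 1, 2307: 30 days (September has 30).
Oct 1, 2307 → Nov 1, 2307: 31 days (October has 31).
Nov 1, 2307 → Dec 1, 2307: 30 days.
Total: 6391 days.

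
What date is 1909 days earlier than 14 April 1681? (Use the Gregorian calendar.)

January 22, 1676

−365 (one year) → Apr 14, 1680 (1544 left).
−366 (one year; includes Feb 29, 1680) → Apr 14, 1679 (1178 left).
−365 (one year) → Apr 14, 1678 (813 left).
−365 (one year) → Apr 14, 1677 (448 left).
−365 (one year) → Apr 14, 1676 (83 left).
−14 → Mar 31, 1676 (end of Mar, 31 days; 69 left).
−31 → Feb 29, 1676 (end of Feb, 29 days; 38 left).
−29 → Jan 31, 1676 (end of Jan, 31 days; 9 left).
−9 → Jan 22, 1676.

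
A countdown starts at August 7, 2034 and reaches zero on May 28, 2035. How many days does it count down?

Aug 7, 2034 → Sep 7, 2034: 31 days (August has 31).
Sep 7, 2034 → Oct 7, 2034: 30 days (September has 30).
Oct 7, 2034 → Nov 7, 2034: 31 days (October has 31).
Nov 7, 2034 → Dec 7, 2034: 30 days (November has 30).
Dec 7, 2034 → Jan 7, 2035: 31 days (December has 31).
Jan 7, 2035 → Feb 7, 2035: 31 days (January has 31).
Feb 7, 2035 → Mar 7, 2035: 28 days (February has 28).
Mar 7, 2035 → Apr 7, 2035: 31 days (March has 31).
Apr 7, 2035 → May 7, 2035: 30 days (April has 30).
May 7, 2035 → May 28, 2035: 21 days.
Total: 294 days.

294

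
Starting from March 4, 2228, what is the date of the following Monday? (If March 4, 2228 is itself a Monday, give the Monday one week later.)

March 10, 2228

Mar 4, 2228 is a Tuesday.
From Tuesday to the next Monday is 6 days.
Mar 4, 2228 + 6 = Mar 10, 2228.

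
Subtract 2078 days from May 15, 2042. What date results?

September 5, 2036

−365 (one year) → May 15, 2041 (1713 left).
−365 (one year) → May 15, 2040 (1348 left).
−366 (one year; includes Feb 29, 2040) → May 15, 2039 (982 left).
−365 (one year) → May 15, 2038 (617 left).
−365 (one year) → May 15, 2037 (252 left).
−15 → Apr 30, 2037 (end of Apr, 30 days; 237 left).
−30 → Mar 31, 2037 (end of Mar, 31 days; 207 left).
−31 → Feb 28, 2037 (end of Feb, 28 days; 176 left).
−28 → Jan 31, 2037 (end of Jan, 31 days; 148 left).
−31 → Dec 31, 2036 (end of Dec, 31 days; 117 left).
−31 → Nov 30, 2036 (end of Nov, 30 days; 86 left).
−30 → Oct 31, 2036 (end of Oct, 31 days; 56 left).
−31 → Sep 30, 2036 (end of Sep, 30 days; 25 left).
−25 → Sep 5, 2036.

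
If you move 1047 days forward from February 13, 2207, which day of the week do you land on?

Feb 13, 2207 is a Friday.
1047 mod 7 = 4, so 1047 days after a Friday is Friday + 4 = Tuesday.

Tuesday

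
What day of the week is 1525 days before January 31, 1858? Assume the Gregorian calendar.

Monday

First find the weekday of Jan 31, 1858. Doomsday rule: the anchor day for the 1800s is Friday. For year 58: 58÷12 = 4 r 10, and 10÷4 = 2, so 4+10+2 = 16.
Friday + 16 ≡ Sunday — that's 1858's doomsday.
In January the doomsday date is Jan 3 (1858 is not a leap year).
Jan 31 is 28 days after Jan 3; 28 mod 7 = 0, so Sunday + 0 = Sunday.
1525 mod 7 = 6, so 1525 days before a Sunday is Sunday − 6 = Monday.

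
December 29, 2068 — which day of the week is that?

Saturday

January 1, 2068 is a Sunday.
Jan 1, 2068 → Feb 1, 2068: 31 days (January has 31).
Feb 1, 2068 → Mar 1, 2068: 29 days (February has 29).
Mar 1, 2068 → Apr 1, 2068: 31 days (March has 31).
Apr 1, 2068 → May 1, 2068: 30 days (April has 30).
May 1, 2068 → Jun 1, 2068: 31 days (May has 31).
Jun 1, 2068 → Jul 1, 2068: 30 days (June has 30).
Jul 1, 2068 → Aug 1, 2068: 31 days (July has 31).
Aug 1, 2068 → Sep 1, 2068: 31 days (August has 31).
Sep 1, 2068 → Oct 1, 2068: 30 days (September has 30).
Oct 1, 2068 → Nov 1, 2068: 31 days (October has 31).
Nov 1, 2068 → Dec 1, 2068: 30 days (November has 30).
Dec 1, 2068 → Dec 29, 2068: 28 days.
Total: 363 days.
363 mod 7 = 6, so Sunday + 6 = Saturday.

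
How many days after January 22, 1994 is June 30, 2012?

Jan 22, 1994 → Jan 22, 1995: 365 days.
Jan 22, 1995 → Jan 22, 1996: 365 days.
Jan 22, 1996 → Jan 22, 1997: 366 days (Feb 29, 1996 is in that span).
Jan 22, 1997 → Jan 22, 1998: 365 days.
Jan 22, 1998 → Jan 22, 1999: 365 days.
Jan 22, 1999 → Jan 22, 2000: 365 days.
Jan 22, 2000 → Jan 22, 2001: 366 days (Feb 29, 2000 is in that span).
Jan 22, 2001 → Jan 22, 2002: 365 days.
Jan 22, 2002 → Jan 22, 2003: 365 days.
Jan 22, 2003 → Jan 22, 2004: 365 days.
Jan 22, 2004 → Jan 22, 2005: 366 days (Feb 29, 2004 is in that span).
Jan 22, 2005 → Jan 22, 2006: 365 days.
Jan 22, 2006 → Jan 22, 2007: 365 days.
Jan 22, 2007 → Jan 22, 2008: 365 days.
Jan 22, 2008 → Jan 22, 2009: 366 days (Feb 29, 2008 is in that span).
Jan 22, 2009 → Jan 22, 2010: 365 days.
Jan 22, 2010 → Jan 22, 2011: 365 days.
Jan 22, 2011 → Jan 22, 2012: 365 days.
Jan 22, 2012 → Feb 22, 2012: 31 days (January has 31).
Feb 22, 2012 → Mar 22, 2012: 29 days (February has 29).
Mar 22, 2012 → Apr 22, 2012: 31 days (March has 31).
Apr 22, 2012 → May 22, 2012: 30 days (April has 30).
May 22, 2012 → Jun 22, 2012: 31 days (May has 31).
Jun 22, 2012 → Jun 30, 2012: 8 days.
Total: 6734 days.

6734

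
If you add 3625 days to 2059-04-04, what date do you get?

+366 (one year; includes Feb 29, 2060) → Apr 4, 2060 (3259 left).
+365 (one year) → Apr 4, 2061 (2894 left).
+365 (one year) → Apr 4, 2062 (2529 left).
+365 (one year) → Apr 4, 2063 (2164 left).
+366 (one year; includes Feb 29, 2064) → Apr 4, 2064 (1798 left).
+365 (one year) → Apr 4, 2065 (1433 left).
+365 (one year) → Apr 4, 2066 (1068 left).
+365 (one year) → Apr 4, 2067 (703 left).
+366 (one year; includes Feb 29, 2068) → Apr 4, 2068 (337 left).
Apr has 30 days: +27 → May 1, 2068 (310 left).
May has 31 days: +31 → Jun 1, 2068 (279 left).
Jun has 30 days: +30 → Jul 1, 2068 (249 left).
Jul has 31 days: +31 → Aug 1, 2068 (218 left).
Aug has 31 days: +31 → Sep 1, 2068 (187 left).
Sep has 30 days: +30 → Oct 1, 2068 (157 left).
Oct has 31 days: +31 → Nov 1, 2068 (126 left).
Nov has 30 days: +30 → Dec 1, 2068 (96 left).
Dec has 31 days: +31 → Jan 1, 2069 (65 left).
Jan has 31 days: +31 → Feb 1, 2069 (34 left).
Feb has 28 days: +28 → Mar 1, 2069 (6 left).
+6 → Mar 7, 2069.

March 7, 2069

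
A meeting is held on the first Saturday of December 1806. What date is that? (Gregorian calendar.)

December 6, 1806

December 1, 1806 is a Monday.
The first Saturday is therefore December 6 (5 days later).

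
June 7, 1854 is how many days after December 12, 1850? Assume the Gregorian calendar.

Dec 12, 1850 → Dec 12, 1851: 365 days.
Dec 12, 1851 → Dec 12, 1852: 366 days (Feb 29, 1852 is in that span).
Dec 12, 1852 → Dec 12, 1853: 365 days.
Dec 12, 1853 → Jan 12, 1854: 31 days (December has 31).
Jan 12, 1854 → Feb 12, 1854: 31 days (January has 31).
Feb 12, 1854 → Mar 12, 1854: 28 days (February has 28).
Mar 12, 1854 → Apr 12, 1854: 31 days (March has 31).
Apr 12, 1854 → May 12, 1854: 30 days (April has 30).
May 12, 1854 → Jun 7, 1854: 26 days.
Total: 1273 days.

1273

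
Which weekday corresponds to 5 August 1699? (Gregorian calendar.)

Doomsday rule: the anchor day for the 1600s is Tuesday. For year 99: 99÷12 = 8 r 3, and 3÷4 = 0, so 8+3+0 = 11.
Tuesday + 11 ≡ Saturday — that's 1699's doomsday.
In August the doomsday date is Aug 8.
Aug 5 is 3 days before Aug 8; 3 mod 7 = 3, so Saturday − 3 = Wednesday.

Wednesday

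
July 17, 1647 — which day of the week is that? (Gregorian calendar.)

Wednesday

Doomsday rule: the anchor day for the 1600s is Tuesday. For year 47: 47÷12 = 3 r 11, and 11÷4 = 2, so 3+11+2 = 16.
Tuesday + 16 ≡ Thursday — that's 1647's doomsday.
In July the doomsday date is Jul 11.
Jul 17 is 6 days after Jul 11; 6 mod 7 = 6, so Thursday + 6 = Wednesday.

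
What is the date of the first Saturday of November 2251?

November 1, 2251 is a Saturday.
The first Saturday is therefore November 1 (same day).

November 1, 2251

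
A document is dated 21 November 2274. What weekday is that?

Doomsday rule: the anchor day for the 2200s is Friday. For year 74: 74÷12 = 6 r 2, and 2÷4 = 0, so 6+2+0 = 8.
Friday + 8 ≡ Saturday — that's 2274's doomsday.
In November the doomsday date is Nov 7.
Nov 21 is 14 days after Nov 7; 14 mod 7 = 0, so Saturday + 0 = Saturday.

Saturday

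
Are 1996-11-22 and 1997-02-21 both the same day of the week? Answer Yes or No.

From Nov 22, 1996 to Feb 21, 1997 is 91 days.
91 mod 7 = 0, so they are the same weekday.
(Nov 22, 1996 is a Friday; Feb 21, 1997 is a Friday.)

Yes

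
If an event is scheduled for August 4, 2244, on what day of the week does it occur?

Sunday

January 1, 2244 is a Monday.
Jan 1, 2244 → Feb 1, 2244: 31 days (January has 31).
Feb 1, 2244 → Mar 1, 2244: 29 days (February has 29).
Mar 1, 2244 → Apr 1, 2244: 31 days (March has 31).
Apr 1, 2244 → May 1, 2244: 30 days (April has 30).
May 1, 2244 → Jun 1, 2244: 31 days (May has 31).
Jun 1, 2244 → Jul 1, 2244: 30 days (June has 30).
Jul 1, 2244 → Aug 1, 2244: 31 days (July has 31).
Aug 1, 2244 → Aug 4, 2244: 3 days.
Total: 216 days.
216 mod 7 = 6, so Monday + 6 = Sunday.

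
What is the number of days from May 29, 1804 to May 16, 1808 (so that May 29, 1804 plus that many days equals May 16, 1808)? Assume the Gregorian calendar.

May 29, 1804 → May 29, 1805: 365 days.
May 29, 1805 → May 29, 1806: 365 days.
May 29, 1806 → May 29, 1807: 365 days.
May 29, 1807 → Jun 29, 1807: 31 days (May has 31).
Jun 29, 1807 → Jul 29, 1807: 30 days (June has 30).
Jul 29, 1807 → Aug 29, 1807: 31 days (July has 31).
Aug 29, 1807 → Sep 29, 1807: 31 days (August has 31).
Sep 29, 1807 → Oct 29, 1807: 30 days (September has 30).
Oct 29, 1807 → Nov 29, 1807: 31 days (October has 31).
Nov 29, 1807 → Dec 29, 1807: 30 days (November has 30).
Dec 29, 1807 → Jan 29, 1808: 31 days (December has 31).
Jan 29, 1808 → Feb 29, 1808: 31 days (January has 31).
Feb 29, 1808 → Mar 29, 1808: 29 days (February has 29).
Mar 29, 1808 → Apr 29, 1808: 31 days (March has 31).
Apr 29, 1808 → May 16, 1808: 17 days.
Total: 1448 days.

1448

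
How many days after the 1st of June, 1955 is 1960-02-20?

1725

Jun 1, 1955 → Jun 1, 1956: 366 days (Feb 29, 1956 is in that span).
Jun 1, 1956 → Jun 1, 1957: 365 days.
Jun 1, 1957 → Jun 1, 1958: 365 days.
Jun 1, 1958 → Jun 1, 1959: 365 days.
Jun 1, 1959 → Jul 1, 1959: 30 days (June has 30).
Jul 1, 1959 → Aug 1, 1959: 31 days (July has 31).
Aug 1, 1959 → Sep 1, 1959: 31 days (August has 31).
Sep 1, 1959 → Oct 1, 1959: 30 days (September has 30).
Oct 1, 1959 → Nov 1, 1959: 31 days (October has 31).
Nov 1, 1959 → Dec 1, 1959: 30 days (November has 30).
Dec 1, 1959 → Jan 1, 1960: 31 days (December has 31).
Jan 1, 1960 → Feb 1, 1960: 31 days (January has 31).
Feb 1, 1960 → Feb 20, 1960: 19 days.
Total: 1725 days.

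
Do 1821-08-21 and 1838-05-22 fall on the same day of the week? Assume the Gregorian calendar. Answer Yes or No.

From Aug 21, 1821 to May 22, 1838 is 6118 days.
6118 mod 7 = 0, so they are the same weekday.
(Aug 21, 1821 is a Tuesday; May 22, 1838 is a Tuesday.)

Yes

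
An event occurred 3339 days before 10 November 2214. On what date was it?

−365 (one year) → Nov 10, 2213 (2974 left).
−365 (one year) → Nov 10, 2212 (2609 left).
−366 (one year; includes Feb 29, 2212) → Nov 10, 2211 (2243 left).
−365 (one year) → Nov 10, 2210 (1878 left).
−365 (one year) → Nov 10, 2209 (1513 left).
−365 (one year) → Nov 10, 2208 (1148 left).
−366 (one year; includes Feb 29, 2208) → Nov 10, 2207 (782 left).
−365 (one year) → Nov 10, 2206 (417 left).
−365 (one year) → Nov 10, 2205 (52 left).
−10 → Oct 31, 2205 (end of Oct, 31 days; 42 left).
−31 → Sep 30, 2205 (end of Sep, 30 days; 11 left).
−11 → Sep 19, 2205.

September 19, 2205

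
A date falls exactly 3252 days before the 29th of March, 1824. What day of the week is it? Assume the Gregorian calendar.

Thursday

First find the weekday of Mar 29, 1824. Doomsday rule: the anchor day for the 1800s is Friday. For year 24: 24÷12 = 2 r 0, and 0÷4 = 0, so 2+0+0 = 2.
Friday + 2 ≡ Sunday — that's 1824's doomsday.
In March the doomsday date is Mar 14.
Mar 29 is 15 days after Mar 14; 15 mod 7 = 1, so Sunday + 1 = Monday.
3252 mod 7 = 4, so 3252 days before a Monday is Monday − 4 = Thursday.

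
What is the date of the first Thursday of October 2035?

October 4, 2035

October 1, 2035 is a Monday.
The first Thursday is therefore October 4 (3 days later).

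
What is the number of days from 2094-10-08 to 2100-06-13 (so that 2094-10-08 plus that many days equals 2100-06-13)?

Oct 8, 2094 → Oct 8, 2095: 365 days.
Oct 8, 2095 → Oct 8, 2096: 366 days (Feb 29, 2096 is in that span).
Oct 8, 2096 → Oct 8, 2097: 365 days.
Oct 8, 2097 → Oct 8, 2098: 365 days.
Oct 8, 2098 → Oct 8, 2099: 365 days.
Oct 8, 2099 → Nov 8, 2099: 31 days (October has 31).
Nov 8, 2099 → Dec 8, 2099: 30 days (November has 30).
Dec 8, 2099 → Jan 8, 2100: 31 days (December has 31).
Jan 8, 2100 → Feb 8, 2100: 31 days (January has 31).
Feb 8, 2100 → Mar 8, 2100: 28 days (February has 28).
Mar 8, 2100 → Apr 8, 2100: 31 days (March has 31).
Apr 8, 2100 → May 8, 2100: 30 days (April has 30).
May 8, 2100 → Jun 8, 2100: 31 days (May has 31).
Jun 8, 2100 → Jun 13, 2100: 5 days.
Total: 2074 days.

2074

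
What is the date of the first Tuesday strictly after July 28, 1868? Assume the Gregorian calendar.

Jul 28, 1868 is a Tuesday.
From Tuesday to the next Tuesday is 7 days.
Jul 28, 1868 + 7 = Aug 4, 1868.

August 4, 1868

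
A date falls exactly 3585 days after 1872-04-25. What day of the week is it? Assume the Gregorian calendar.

Apr 25, 1872 is a Thursday.
3585 mod 7 = 1, so 3585 days after a Thursday is Thursday + 1 = Friday.

Friday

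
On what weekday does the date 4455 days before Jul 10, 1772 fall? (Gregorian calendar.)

Jul 10, 1772 is a Friday.
4455 mod 7 = 3, so 4455 days before a Friday is Friday − 3 = Tuesday.

Tuesday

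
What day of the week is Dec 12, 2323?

Doomsday rule: the anchor day for the 2300s is Wednesday. For year 23: 23÷12 = 1 r 11, and 11÷4 = 2, so 1+11+2 = 14.
Wednesday + 14 ≡ Wednesday — that's 2323's doomsday.
In December the doomsday date is Dec 12.
Dec 12 is the doomsday itself: Wednesday.

Wednesday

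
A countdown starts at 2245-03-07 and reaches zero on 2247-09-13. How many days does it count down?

Mar 7, 2245 → Mar 7, 2246: 365 days.
Mar 7, 2246 → Mar 7, 2247: 365 days.
Mar 7, 2247 → Apr 7, 2247: 31 days (March has 31).
Apr 7, 2247 → May 7, 2247: 30 days (April has 30).
May 7, 2247 → Jun 7, 2247: 31 days (May has 31).
Jun 7, 2247 → Jul 7, 2247: 30 days (June has 30).
Jul 7, 2247 → Aug 7, 2247: 31 days (July has 31).
Aug 7, 2247 → Sep 7, 2247: 31 days (August has 31).
Sep 7, 2247 → Sep 13, 2247: 6 days.
Total: 920 days.

920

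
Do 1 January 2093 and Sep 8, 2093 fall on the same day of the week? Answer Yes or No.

No

From Jan 1, 2093 to Sep 8, 2093 is 250 days.
250 mod 7 = 5, so they are different weekdays.
(Jan 1, 2093 is a Thursday; Sep 8, 2093 is a Tuesday.)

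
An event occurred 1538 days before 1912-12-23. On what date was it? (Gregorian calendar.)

−366 (one year; includes Feb 29, 1912) → Dec 23, 1911 (1172 left).
−365 (one year) → Dec 23, 1910 (807 left).
−365 (one year) → Dec 23, 1909 (442 left).
−365 (one year) → Dec 23, 1908 (77 left).
−23 → Nov 30, 1908 (end of Nov, 30 days; 54 left).
−30 → Oct 31, 1908 (end of Oct, 31 days; 24 left).
−24 → Oct 7, 1908.

October 7, 1908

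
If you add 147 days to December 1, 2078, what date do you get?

Dec has 31 days: +31 → Jan 1, 2079 (116 left).
Jan has 31 days: +31 → Feb 1, 2079 (85 left).
Feb has 28 days: +28 → Mar 1, 2079 (57 left).
Mar has 31 days: +31 → Apr 1, 2079 (26 left).
+26 → Apr 27, 2079.

April 27, 2079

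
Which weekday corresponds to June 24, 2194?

Doomsday rule: the anchor day for the 2100s is Sunday. For year 94: 94÷12 = 7 r 10, and 10÷4 = 2, so 7+10+2 = 19.
Sunday + 19 ≡ Friday — that's 2194's doomsday.
In June the doomsday date is Jun 6.
Jun 24 is 18 days after Jun 6; 18 mod 7 = 4, so Friday + 4 = Tuesday.

Tuesday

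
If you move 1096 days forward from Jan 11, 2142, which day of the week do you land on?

First find the weekday of Jan 11, 2142. Doomsday rule: the anchor day for the 2100s is Sunday. For year 42: 42÷12 = 3 r 6, and 6÷4 = 1, so 3+6+1 = 10.
Sunday + 10 ≡ Wednesday — that's 2142's doomsday.
In January the doomsday date is Jan 3 (2142 is not a leap year).
Jan 11 is 8 days after Jan 3; 8 mod 7 = 1, so Wednesday + 1 = Thursday.
1096 mod 7 = 4, so 1096 days after a Thursday is Thursday + 4 = Monday.

Monday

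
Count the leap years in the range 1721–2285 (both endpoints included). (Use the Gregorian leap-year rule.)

Multiples of 4 in [1721,2285]: 141.
Of those, multiples of 100: 5 (not leap unless ÷400).
Multiples of 400: 1.
Leap years = 141 − 5 + 1 = 137.

137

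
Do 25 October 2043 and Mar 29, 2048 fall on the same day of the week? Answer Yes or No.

Yes

From Oct 25, 2043 to Mar 29, 2048 is 1617 days.
1617 mod 7 = 0, so they are the same weekday.
(Oct 25, 2043 is a Sunday; Mar 29, 2048 is a Sunday.)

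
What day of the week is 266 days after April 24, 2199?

Wednesday

Apr 24, 2199 is a Wednesday.
266 mod 7 = 0, so 266 days after a Wednesday is Wednesday + 0 = Wednesday.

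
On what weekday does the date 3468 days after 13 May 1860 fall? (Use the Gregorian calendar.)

Wednesday

First find the weekday of May 13, 1860. Doomsday rule: the anchor day for the 1800s is Friday. For year 60: 60÷12 = 5 r 0, and 0÷4 = 0, so 5+0+0 = 5.
Friday + 5 ≡ Wednesday — that's 1860's doomsday.
In May the doomsday date is May 9.
May 13 is 4 days after May 9; 4 mod 7 = 4, so Wednesday + 4 = Sunday.
3468 mod 7 = 3, so 3468 days after a Sunday is Sunday + 3 = Wednesday.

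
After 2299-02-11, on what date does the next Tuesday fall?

Feb 11, 2299 is a Saturday.
From Saturday to the next Tuesday is 3 days.
Feb 11, 2299 + 3 = Feb 14, 2299.

February 14, 2299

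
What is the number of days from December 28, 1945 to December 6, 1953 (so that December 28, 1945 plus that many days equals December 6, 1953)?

Dec 28, 1945 → Dec 28, 1946: 365 days.
Dec 28, 1946 → Dec 28, 1947: 365 days.
Dec 28, 1947 → Dec 28, 1948: 366 days (Feb 29, 1948 is in that span).
Dec 28, 1948 → Dec 28, 1949: 365 days.
Dec 28, 1949 → Dec 28, 1950: 365 days.
Dec 28, 1950 → Dec 28, 1951: 365 days.
Dec 28, 1951 → Dec 28, 1952: 366 days (Feb 29, 1952 is in that span).
Dec 28, 1952 → Jan 28, 1953: 31 days (December has 31).
Jan 28, 1953 → Feb 28, 1953: 31 days (January has 31).
Feb 28, 1953 → Mar 28, 1953: 28 days (February has 28).
Mar 28, 1953 → Apr 28, 1953: 31 days (March has 31).
Apr 28, 1953 → May 28, 1953: 30 days (April has 30).
May 28, 1953 → Jun 28, 1953: 31 days (May has 31).
Jun 28, 1953 → Jul 28, 1953: 30 days (June has 30).
Jul 28, 1953 → Aug 28, 1953: 31 days (July has 31).
Aug 28, 1953 → Sep 28, 1953: 31 days (August has 31).
Sep 28, 1953 → Oct 28, 1953: 30 days (September has 30).
Oct 28, 1953 → Nov 28, 1953: 31 days (October has 31).
Nov 28, 1953 → Dec 6, 1953: 8 days.
Total: 2900 days.

2900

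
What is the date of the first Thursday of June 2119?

June 1, 2119

June 1, 2119 is a Thursday.
The first Thursday is therefore June 1 (same day).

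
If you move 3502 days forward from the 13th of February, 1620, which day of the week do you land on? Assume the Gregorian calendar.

Saturday

First find the weekday of Feb 13, 1620. Doomsday rule: the anchor day for the 1600s is Tuesday. For year 20: 20÷12 = 1 r 8, and 8÷4 = 2, so 1+8+2 = 11.
Tuesday + 11 ≡ Saturday — that's 1620's doomsday.
In February the doomsday date is Feb 29 (1620 is a leap year (divisible by 4)).
Feb 13 is 16 days before Feb 29; 16 mod 7 = 2, so Saturday − 2 = Thursday.
3502 mod 7 = 2, so 3502 days after a Thursday is Thursday + 2 = Saturday.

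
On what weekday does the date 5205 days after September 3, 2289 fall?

Sep 3, 2289 is a Tuesday.
5205 mod 7 = 4, so 5205 days after a Tuesday is Tuesday + 4 = Saturday.

Saturday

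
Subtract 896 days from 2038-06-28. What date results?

January 14, 2036

−365 (one year) → Jun 28, 2037 (531 left).
−365 (one year) → Jun 28, 2036 (166 left).
−28 → May 31, 2036 (end of May, 31 days; 138 left).
−31 → Apr 30, 2036 (end of Apr, 30 days; 107 left).
−30 → Mar 31, 2036 (end of Mar, 31 days; 77 left).
−31 → Feb 29, 2036 (end of Feb, 29 days; 46 left).
−29 → Jan 31, 2036 (end of Jan, 31 days; 17 left).
−17 → Jan 14, 2036.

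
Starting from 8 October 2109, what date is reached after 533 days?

+365 (one year) → Oct 8, 2110 (168 left).
Oct has 31 days: +24 → Nov 1, 2110 (144 left).
Nov has 30 days: +30 → Dec 1, 2110 (114 left).
Dec has 31 days: +31 → Jan 1, 2111 (83 left).
Jan has 31 days: +31 → Feb 1, 2111 (52 left).
Feb has 28 days: +28 → Mar 1, 2111 (24 left).
+24 → Mar 25, 2111.

March 25, 2111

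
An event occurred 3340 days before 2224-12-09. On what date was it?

−366 (one year; includes Feb 29, 2224) → Dec 9, 2223 (2974 left).
−365 (one year) → Dec 9, 2222 (2609 left).
−365 (one year) → Dec 9, 2221 (2244 left).
−365 (one year) → Dec 9, 2220 (1879 left).
−366 (one year; includes Feb 29, 2220) → Dec 9, 2219 (1513 left).
−365 (one year) → Dec 9, 2218 (1148 left).
−365 (one year) → Dec 9, 2217 (783 left).
−365 (one year) → Dec 9, 2216 (418 left).
−366 (one year; includes Feb 29, 2216) → Dec 9, 2215 (52 left).
−9 → Nov 30, 2215 (end of Nov, 30 days; 43 left).
−30 → Oct 31, 2215 (end of Oct, 31 days; 13 left).
−13 → Oct 18, 2215.

October 18, 2215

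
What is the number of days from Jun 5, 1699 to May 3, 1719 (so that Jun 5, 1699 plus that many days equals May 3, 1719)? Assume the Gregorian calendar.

Jun 5, 1699 → Jun 5, 1700: 365 days.
Jun 5, 1700 → Jun 5, 1701: 365 days.
Jun 5, 1701 → Jun 5, 1702: 365 days.
Jun 5, 1702 → Jun 5, 1703: 365 days.
Jun 5, 1703 → Jun 5, 1704: 366 days (Feb 29, 1704 is in that span).
Jun 5, 1704 → Jun 5, 1705: 365 days.
Jun 5, 1705 → Jun 5, 1706: 365 days.
Jun 5, 1706 → Jun 5, 1707: 365 days.
Jun 5, 1707 → Jun 5, 1708: 366 days (Feb 29, 1708 is in that span).
Jun 5, 1708 → Jun 5, 1709: 365 days.
Jun 5, 1709 → Jun 5, 1710: 365 days.
Jun 5, 1710 → Jun 5, 1711: 365 days.
Jun 5, 1711 → Jun 5, 1712: 366 days (Feb 29, 1712 is in that span).
Jun 5, 1712 → Jun 5, 1713: 365 days.
Jun 5, 1713 → Jun 5, 1714: 365 days.
Jun 5, 1714 → Jun 5, 1715: 365 days.
Jun 5, 1715 → Jun 5, 1716: 366 days (Feb 29, 1716 is in that span).
Jun 5, 1716 → Jun 5, 1717: 365 days.
Jun 5, 1717 → Jun 5, 1718: 365 days.
Jun 5, 1718 → Jul 5, 1718: 30 days (June has 30).
Jul 5, 1718 → Aug 5, 1718: 31 days (July has 31).
Aug 5, 1718 → Sep 5, 1718: 31 days (August has 31).
Sep 5, 1718 → Oct 5, 1718: 30 days (September has 30).
Oct 5, 1718 → Nov 5, 1718: 31 days (October has 31).
Nov 5, 1718 → Dec 5, 1718: 30 days (November has 30).
Dec 5, 1718 → Jan 5, 1719: 31 days (December has 31).
Jan 5, 1719 → Feb 5, 1719: 31 days (January has 31).
Feb 5, 1719 → Mar 5, 1719: 28 days (February has 28).
Mar 5, 1719 → Apr 5, 1719: 31 days (March has 31).
Apr 5, 1719 → May 3, 1719: 28 days.
Total: 7271 days.

7271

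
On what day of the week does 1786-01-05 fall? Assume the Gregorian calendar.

Thursday

Doomsday rule: the anchor day for the 1700s is Sunday. For year 86: 86÷12 = 7 r 2, and 2÷4 = 0, so 7+2+0 = 9.
Sunday + 9 ≡ Tuesday — that's 1786's doomsday.
In January the doomsday date is Jan 3 (1786 is not a leap year).
Jan 5 is 2 days after Jan 3; 2 mod 7 = 2, so Tuesday + 2 = Thursday.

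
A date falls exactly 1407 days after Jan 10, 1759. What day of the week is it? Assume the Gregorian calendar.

First find the weekday of Jan 10, 1759. Doomsday rule: the anchor day for the 1700s is Sunday. For year 59: 59÷12 = 4 r 11, and 11÷4 = 2, so 4+11+2 = 17.
Sunday + 17 ≡ Wednesday — that's 1759's doomsday.
In January the doomsday date is Jan 3 (1759 is not a leap year).
Jan 10 is 7 days after Jan 3; 7 mod 7 = 0, so Wednesday + 0 = Wednesday.
1407 mod 7 = 0, so 1407 days after a Wednesday is Wednesday + 0 = Wednesday.

Wednesday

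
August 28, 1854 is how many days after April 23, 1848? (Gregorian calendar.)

2318

Apr 23, 1848 → Apr 23, 1849: 365 days.
Apr 23, 1849 → Apr 23, 1850: 365 days.
Apr 23, 1850 → Apr 23, 1851: 365 days.
Apr 23, 1851 → Apr 23, 1852: 366 days (Feb 29, 1852 is in that span).
Apr 23, 1852 → Apr 23, 1853: 365 days.
Apr 23, 1853 → Apr 23, 1854: 365 days.
Apr 23, 1854 → May 23, 1854: 30 days (April has 30).
May 23, 1854 → Jun 23, 1854: 31 days (May has 31).
Jun 23, 1854 → Jul 23, 1854: 30 days (June has 30).
Jul 23, 1854 → Aug 23, 1854: 31 days (July has 31).
Aug 23, 1854 → Aug 28, 1854: 5 days.
Total: 2318 days.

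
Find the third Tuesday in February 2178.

February 17, 2178

February 1, 2178 is a Sunday.
The first Tuesday is therefore February 3 (2 days later).
The third Tuesday is 3 + 2×7 = February 17.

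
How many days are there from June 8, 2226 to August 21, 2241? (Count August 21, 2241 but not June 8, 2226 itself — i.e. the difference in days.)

5553

Jun 8, 2226 → Jun 8, 2227: 365 days.
Jun 8, 2227 → Jun 8, 2228: 366 days (Feb 29, 2228 is in that span).
Jun 8, 2228 → Jun 8, 2229: 365 days.
Jun 8, 2229 → Jun 8, 2230: 365 days.
Jun 8, 2230 → Jun 8, 2231: 365 days.
Jun 8, 2231 → Jun 8, 2232: 366 days (Feb 29, 2232 is in that span).
Jun 8, 2232 → Jun 8, 2233: 365 days.
Jun 8, 2233 → Jun 8, 2234: 365 days.
Jun 8, 2234 → Jun 8, 2235: 365 days.
Jun 8, 2235 → Jun 8, 2236: 366 days (Feb 29, 2236 is in that span).
Jun 8, 2236 → Jun 8, 2237: 365 days.
Jun 8, 2237 → Jun 8, 2238: 365 days.
Jun 8, 2238 → Jun 8, 2239: 365 days.
Jun 8, 2239 → Jun 8, 2240: 366 days (Feb 29, 2240 is in that span).
Jun 8, 2240 → Jun 8, 2241: 365 days.
Jun 8, 2241 → Jul 8, 2241: 30 days (June has 30).
Jul 8, 2241 → Aug 8, 2241: 31 days (July has 31).
Aug 8, 2241 → Aug 21, 2241: 13 days.
Total: 5553 days.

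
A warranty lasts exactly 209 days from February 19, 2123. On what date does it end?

Feb has 28 days: +10 → Mar 1, 2123 (199 left).
Mar has 31 days: +31 → Apr 1, 2123 (168 left).
Apr has 30 days: +30 → May 1, 2123 (138 left).
May has 31 days: +31 → Jun 1, 2123 (107 left).
Jun has 30 days: +30 → Jul 1, 2123 (77 left).
Jul has 31 days: +31 → Aug 1, 2123 (46 left).
Aug has 31 days: +31 → Sep 1, 2123 (15 left).
+15 → Sep 16, 2123.

September 16, 2123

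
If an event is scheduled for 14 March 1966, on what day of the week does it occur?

Monday

January 1, 1966 is a Saturday.
Jan 1, 1966 → Feb 1, 1966: 31 days (January has 31).
Feb 1, 1966 → Mar 1, 1966: 28 days (February has 28).
Mar 1, 1966 → Mar 14, 1966: 13 days.
Total: 72 days.
72 mod 7 = 2, so Saturday + 2 = Monday.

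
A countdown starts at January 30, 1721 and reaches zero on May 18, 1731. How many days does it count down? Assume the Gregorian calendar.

3760

Jan 30, 1721 → Jan 30, 1722: 365 days.
Jan 30, 1722 → Jan 30, 1723: 365 days.
Jan 30, 1723 → Jan 30, 1724: 365 days.
Jan 30, 1724 → Jan 30, 1725: 366 days (Feb 29, 1724 is in that span).
Jan 30, 1725 → Jan 30, 1726: 365 days.
Jan 30, 1726 → Jan 30, 1727: 365 days.
Jan 30, 1727 → Jan 30, 1728: 365 days.
Jan 30, 1728 → Jan 30, 1729: 366 days (Feb 29, 1728 is in that span).
Jan 30, 1729 → Jan 30, 1730: 365 days.
Jan 30, 1730 → Jan 30, 1731: 365 days.
Jan 30, 1731 → Feb 28, 1731: 29 days (January has 31).
Feb 28, 1731 → Mar 28, 1731: 28 days (February has 28).
Mar 28, 1731 → Apr 28, 1731: 31 days (March has 31).
Apr 28, 1731 → May 18, 1731: 20 days.
Total: 3760 days.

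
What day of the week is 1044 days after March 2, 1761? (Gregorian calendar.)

Tuesday

First find the weekday of Mar 2, 1761. Doomsday rule: the anchor day for the 1700s is Sunday. For year 61: 61÷12 = 5 r 1, and 1÷4 = 0, so 5+1+0 = 6.
Sunday + 6 ≡ Saturday — that's 1761's doomsday.
In March the doomsday date is Mar 14.
Mar 2 is 12 days before Mar 14; 12 mod 7 = 5, so Saturday − 5 = Monday.
1044 mod 7 = 1, so 1044 days after a Monday is Monday + 1 = Tuesday.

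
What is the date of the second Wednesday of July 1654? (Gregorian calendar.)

July 1, 1654 is a Wednesday.
The first Wednesday is therefore July 1 (same day).
The second Wednesday is 1 + 1×7 = July 8.

July 8, 1654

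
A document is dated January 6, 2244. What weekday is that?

Doomsday rule: the anchor day for the 2200s is Friday. For year 44: 44÷12 = 3 r 8, and 8÷4 = 2, so 3+8+2 = 13.
Friday + 13 ≡ Thursday — that's 2244's doomsday.
In January the doomsday date is Jan 4 (2244 is a leap year (divisible by 4)).
Jan 6 is 2 days after Jan 4; 2 mod 7 = 2, so Thursday + 2 = Saturday.

Saturday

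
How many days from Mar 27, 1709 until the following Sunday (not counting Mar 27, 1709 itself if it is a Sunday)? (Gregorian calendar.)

4

Mar 27, 1709 is a Wednesday.
From Wednesday to the next Sunday is 4 days.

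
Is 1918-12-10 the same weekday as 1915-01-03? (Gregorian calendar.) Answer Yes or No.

No

From Jan 3, 1915 to Dec 10, 1918 is 1437 days.
1437 mod 7 = 2, so they are different weekdays.
(Jan 3, 1915 is a Sunday; Dec 10, 1918 is a Tuesday.)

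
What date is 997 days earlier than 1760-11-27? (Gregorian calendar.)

−366 (one year; includes Feb 29, 1760) → Nov 27, 1759 (631 left).
−365 (one year) → Nov 27, 1758 (266 left).
−27 → Oct 31, 1758 (end of Oct, 31 days; 239 left).
−31 → Sep 30, 1758 (end of Sep, 30 days; 208 left).
−30 → Aug 31, 1758 (end of Aug, 31 days; 178 left).
−31 → Jul 31, 1758 (end of Jul, 31 days; 147 left).
−31 → Jun 30, 1758 (end of Jun, 30 days; 116 left).
−30 → May 31, 1758 (end of May, 31 days; 86 left).
−31 → Apr 30, 1758 (end of Apr, 30 days; 55 left).
−30 → Mar 31, 1758 (end of Mar, 31 days; 25 left).
−25 → Mar 6, 1758.

March 6, 1758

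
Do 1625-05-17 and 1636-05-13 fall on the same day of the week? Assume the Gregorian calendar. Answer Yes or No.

No

From May 17, 1625 to May 13, 1636 is 4014 days.
4014 mod 7 = 3, so they are different weekdays.
(May 17, 1625 is a Saturday; May 13, 1636 is a Tuesday.)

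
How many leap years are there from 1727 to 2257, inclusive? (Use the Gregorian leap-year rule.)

129

Multiples of 4 in [1727,2257]: 133.
Of those, multiples of 100: 5 (not leap unless ÷400).
Multiples of 400: 1.
Leap years = 133 − 5 + 1 = 129.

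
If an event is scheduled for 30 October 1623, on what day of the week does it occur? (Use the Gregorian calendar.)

Monday

Doomsday rule: the anchor day for the 1600s is Tuesday. For year 23: 23÷12 = 1 r 11, and 11÷4 = 2, so 1+11+2 = 14.
Tuesday + 14 ≡ Tuesday — that's 1623's doomsday.
In October the doomsday date is Oct 10.
Oct 30 is 20 days after Oct 10; 20 mod 7 = 6, so Tuesday + 6 = Monday.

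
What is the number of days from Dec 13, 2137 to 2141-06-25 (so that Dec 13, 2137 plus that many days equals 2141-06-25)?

1290

Dec 13, 2137 → Dec 13, 2138: 365 days.
Dec 13, 2138 → Dec 13, 2139: 365 days.
Dec 13, 2139 → Dec 13, 2140: 366 days (Feb 29, 2140 is in that span).
Dec 13, 2140 → Jan 13, 2141: 31 days (December has 31).
Jan 13, 2141 → Feb 13, 2141: 31 days (January has 31).
Feb 13, 2141 → Mar 13, 2141: 28 days (February has 28).
Mar 13, 2141 → Apr 13, 2141: 31 days (March has 31).
Apr 13, 2141 → May 13, 2141: 30 days (April has 30).
May 13, 2141 → Jun 13, 2141: 31 days (May has 31).
Jun 13, 2141 → Jun 25, 2141: 12 days.
Total: 1290 days.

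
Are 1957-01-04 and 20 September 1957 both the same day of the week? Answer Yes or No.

From Jan 4, 1957 to Sep 20, 1957 is 259 days.
259 mod 7 = 0, so they are the same weekday.
(Jan 4, 1957 is a Friday; Sep 20, 1957 is a Friday.)

Yes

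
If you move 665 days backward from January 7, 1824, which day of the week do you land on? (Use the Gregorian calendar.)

Jan 7, 1824 is a Wednesday.
665 mod 7 = 0, so 665 days before a Wednesday is Wednesday − 0 = Wednesday.

Wednesday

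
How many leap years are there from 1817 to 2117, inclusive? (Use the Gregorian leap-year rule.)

73

Multiples of 4 in [1817,2117]: 75.
Of those, multiples of 100: 3 (not leap unless ÷400).
Multiples of 400: 1.
Leap years = 75 − 3 + 1 = 73.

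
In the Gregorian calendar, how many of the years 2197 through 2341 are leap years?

34

Multiples of 4 in [2197,2341]: 36.
Of those, multiples of 100: 2 (not leap unless ÷400).
Multiples of 400: 0.
Leap years = 36 − 2 + 0 = 34.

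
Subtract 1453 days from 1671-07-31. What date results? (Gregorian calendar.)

August 8, 1667

−365 (one year) → Jul 31, 1670 (1088 left).
−365 (one year) → Jul 31, 1669 (723 left).
−365 (one year) → Jul 31, 1668 (358 left).
−31 → Jun 30, 1668 (end of Jun, 30 days; 327 left).
−30 → May 31, 1668 (end of May, 31 days; 297 left).
−31 → Apr 30, 1668 (end of Apr, 30 days; 266 left).
−30 → Mar 31, 1668 (end of Mar, 31 days; 236 left).
−31 → Feb 29, 1668 (end of Feb, 29 days; 205 left).
−29 → Jan 31, 1668 (end of Jan, 31 days; 176 left).
−31 → Dec 31, 1667 (end of Dec, 31 days; 145 left).
−31 → Nov 30, 1667 (end of Nov, 30 days; 114 left).
−30 → Oct 31, 1667 (end of Oct, 31 days; 84 left).
−31 → Sep 30, 1667 (end of Sep, 30 days; 53 left).
−30 → Aug 31, 1667 (end of Aug, 31 days; 23 left).
−23 → Aug 8, 1667.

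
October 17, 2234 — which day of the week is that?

Friday

Doomsday rule: the anchor day for the 2200s is Friday. For year 34: 34÷12 = 2 r 10, and 10÷4 = 2, so 2+10+2 = 14.
Friday + 14 ≡ Friday — that's 2234's doomsday.
In October the doomsday date is Oct 10.
Oct 17 is 7 days after Oct 10; 7 mod 7 = 0, so Friday + 0 = Friday.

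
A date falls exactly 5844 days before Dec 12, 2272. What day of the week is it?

Dec 12, 2272 is a Thursday.
5844 mod 7 = 6, so 5844 days before a Thursday is Thursday − 6 = Friday.

Friday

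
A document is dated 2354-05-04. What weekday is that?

Tuesday

Doomsday rule: the anchor day for the 2300s is Wednesday. For year 54: 54÷12 = 4 r 6, and 6÷4 = 1, so 4+6+1 = 11.
Wednesday + 11 ≡ Sunday — that's 2354's doomsday.
In May the doomsday date is May 9.
May 4 is 5 days before May 9; 5 mod 7 = 5, so Sunday − 5 = Tuesday.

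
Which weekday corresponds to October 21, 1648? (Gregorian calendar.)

Doomsday rule: the anchor day for the 1600s is Tuesday. For year 48: 48÷12 = 4 r 0, and 0÷4 = 0, so 4+0+0 = 4.
Tuesday + 4 ≡ Saturday — that's 1648's doomsday.
In October the doomsday date is Oct 10.
Oct 21 is 11 days after Oct 10; 11 mod 7 = 4, so Saturday + 4 = Wednesday.

Wednesday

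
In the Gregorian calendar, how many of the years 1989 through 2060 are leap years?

Multiples of 4 in [1989,2060]: 18.
Of those, multiples of 100: 1 (not leap unless ÷400).
Multiples of 400: 1.
Leap years = 18 − 1 + 1 = 18.

18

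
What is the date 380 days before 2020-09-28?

−28 → Aug 31, 2020 (end of Aug, 31 days; 352 left).
−31 → Jul 31, 2020 (end of Jul, 31 days; 321 left).
−31 → Jun 30, 2020 (end of Jun, 30 days; 290 left).
−30 → May 31, 2020 (end of May, 31 days; 260 left).
−31 → Apr 30, 2020 (end of Apr, 30 days; 229 left).
−30 → Mar 31, 2020 (end of Mar, 31 days; 199 left).
−31 → Feb 29, 2020 (end of Feb, 29 days; 168 left).
−29 → Jan 31, 2020 (end of Jan, 31 days; 139 left).
−31 → Dec 31, 2019 (end of Dec, 31 days; 108 left).
−31 → Nov 30, 2019 (end of Nov, 30 days; 77 left).
−30 → Oct 31, 2019 (end of Oct, 31 days; 47 left).
−31 → Sep 30, 2019 (end of Sep, 30 days; 16 left).
−16 → Sep 14, 2019.

September 14, 2019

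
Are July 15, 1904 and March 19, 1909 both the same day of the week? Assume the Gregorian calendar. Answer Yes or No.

Yes

From Jul 15, 1904 to Mar 19, 1909 is 1708 days.
1708 mod 7 = 0, so they are the same weekday.
(Jul 15, 1904 is a Friday; Mar 19, 1909 is a Friday.)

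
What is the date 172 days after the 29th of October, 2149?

April 19, 2150

Oct has 31 days: +3 → Nov 1, 2149 (169 left).
Nov has 30 days: +30 → Dec 1, 2149 (139 left).
Dec has 31 days: +31 → Jan 1, 2150 (108 left).
Jan has 31 days: +31 → Feb 1, 2150 (77 left).
Feb has 28 days: +28 → Mar 1, 2150 (49 left).
Mar has 31 days: +31 → Apr 1, 2150 (18 left).
+18 → Apr 19, 2150.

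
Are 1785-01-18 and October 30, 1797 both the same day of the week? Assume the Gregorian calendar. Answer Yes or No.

No

From Jan 18, 1785 to Oct 30, 1797 is 4668 days.
4668 mod 7 = 6, so they are different weekdays.
(Jan 18, 1785 is a Tuesday; Oct 30, 1797 is a Monday.)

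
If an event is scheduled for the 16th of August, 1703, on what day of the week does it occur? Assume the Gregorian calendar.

Doomsday rule: the anchor day for the 1700s is Sunday. For year 03: 3÷12 = 0 r 3, and 3÷4 = 0, so 0+3+0 = 3.
Sunday + 3 ≡ Wednesday — that's 1703's doomsday.
In August the doomsday date is Aug 8.
Aug 16 is 8 days after Aug 8; 8 mod 7 = 1, so Wednesday + 1 = Thursday.

Thursday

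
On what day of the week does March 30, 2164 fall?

Friday

Doomsday rule: the anchor day for the 2100s is Sunday. For year 64: 64÷12 = 5 r 4, and 4÷4 = 1, so 5+4+1 = 10.
Sunday + 10 ≡ Wednesday — that's 2164's doomsday.
In March the doomsday date is Mar 14.
Mar 30 is 16 days after Mar 14; 16 mod 7 = 2, so Wednesday + 2 = Friday.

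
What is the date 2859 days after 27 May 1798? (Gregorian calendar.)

March 26, 1806

+365 (one year) → May 27, 1799 (2494 left).
+365 (one year) → May 27, 1800 (2129 left).
+365 (one year) → May 27, 1801 (1764 left).
+365 (one year) → May 27, 1802 (1399 left).
+365 (one year) → May 27, 1803 (1034 left).
+366 (one year; includes Feb 29, 1804) → May 27, 1804 (668 left).
+365 (one year) → May 27, 1805 (303 left).
May has 31 days: +5 → Jun 1, 1805 (298 left).
Jun has 30 days: +30 → Jul 1, 1805 (268 left).
Jul has 31 days: +31 → Aug 1, 1805 (237 left).
Aug has 31 days: +31 → Sep 1, 1805 (206 left).
Sep has 30 days: +30 → Oct 1, 1805 (176 left).
Oct has 31 days: +31 → Nov 1, 1805 (145 left).
Nov has 30 days: +30 → Dec 1, 1805 (115 left).
Dec has 31 days: +31 → Jan 1, 1806 (84 left).
Jan has 31 days: +31 → Feb 1, 1806 (53 left).
Feb has 28 days: +28 → Mar 1, 1806 (25 left).
+25 → Mar 26, 1806.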